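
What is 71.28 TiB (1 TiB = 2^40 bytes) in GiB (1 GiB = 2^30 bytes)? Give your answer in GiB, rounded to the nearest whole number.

71.28 TiB = 71.28 × 2^40 bytes = 78,373,188,827,873.28 bytes
1 GiB = 1,073,741,824 bytes
78,373,188,827,873.28 / 1,073,741,824 = 72,991 GiB

72,991 GiB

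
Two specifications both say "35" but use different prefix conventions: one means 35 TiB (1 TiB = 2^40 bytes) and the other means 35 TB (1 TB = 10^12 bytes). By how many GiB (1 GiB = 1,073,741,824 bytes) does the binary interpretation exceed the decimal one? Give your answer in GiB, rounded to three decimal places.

35 TiB = 35 × 1,099,511,627,776 = 38,482,906,972,160 bytes
35 TB = 35 × 1,000,000,000,000 = 35,000,000,000,000 bytes
difference = 3,482,906,972,160 bytes
3,482,906,972,160 / 1,073,741,824 = 3,243.710 GiB

3,243.710 GiB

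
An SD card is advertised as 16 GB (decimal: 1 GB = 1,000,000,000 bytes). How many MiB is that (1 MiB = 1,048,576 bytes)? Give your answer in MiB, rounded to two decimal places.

15,258.79 MiB

16 GB = 16 × 10^9 bytes = 16,000,000,000 bytes
1 MiB = 1,048,576 bytes
16,000,000,000 / 1,048,576 = 15,258.79 MiB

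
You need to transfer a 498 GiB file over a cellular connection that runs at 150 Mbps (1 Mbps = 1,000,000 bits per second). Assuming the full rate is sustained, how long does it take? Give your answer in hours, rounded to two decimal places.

7.92 hours

498 GiB = 534,723,428,352 bytes = 4,277,787,426,816 bits
150 Mbps = 150,000,000 bits/s
time = 4,277,787,426,816 / 150,000,000 = 28,518.5828 s
28,518.5828 s / 3600 = 7.92 hours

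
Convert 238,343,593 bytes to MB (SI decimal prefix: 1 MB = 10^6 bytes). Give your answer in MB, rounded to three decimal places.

238,343,593 bytes given.
1 MB = 1,000,000 bytes
238,343,593 / 1,000,000 = 238.344 MB

238.344 MB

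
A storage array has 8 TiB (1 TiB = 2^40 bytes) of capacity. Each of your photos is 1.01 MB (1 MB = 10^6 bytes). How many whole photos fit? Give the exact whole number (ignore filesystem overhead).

Capacity: 8 TiB = 8,796,093,022,208 bytes
Per item: 1.01 MB = 1,010,000 bytes
⌊8,796,093,022,208 / 1,010,000⌋ = 8,709,002

8,709,002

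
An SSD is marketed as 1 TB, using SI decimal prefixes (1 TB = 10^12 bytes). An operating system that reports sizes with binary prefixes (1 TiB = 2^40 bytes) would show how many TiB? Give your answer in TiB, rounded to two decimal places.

0.91 TiB

1 TB = 1 × 10^12 bytes = 1,000,000,000,000 bytes
1 TiB = 2^40 bytes = 1,099,511,627,776 bytes
1,000,000,000,000 / 1,099,511,627,776 = 0.91 TiB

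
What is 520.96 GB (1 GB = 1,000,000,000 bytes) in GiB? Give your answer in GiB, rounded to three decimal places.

485.182 GiB

520.96 GB × 1,000,000,000 bytes/GB = 520,960,000,000 bytes
1 GiB = 2^30 bytes = 1,073,741,824 bytes
520,960,000,000 / 1,073,741,824 = 485.182 GiB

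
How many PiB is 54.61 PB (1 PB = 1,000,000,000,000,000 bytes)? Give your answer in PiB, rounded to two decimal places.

54.61 PB = 54.61 × 10^15 bytes = 54,610,000,000,000,000 bytes
1 PiB = 2^50 bytes = 1,125,899,906,842,624 bytes
54,610,000,000,000,000 / 1,125,899,906,842,624 = 48.50 PiB

48.50 PiB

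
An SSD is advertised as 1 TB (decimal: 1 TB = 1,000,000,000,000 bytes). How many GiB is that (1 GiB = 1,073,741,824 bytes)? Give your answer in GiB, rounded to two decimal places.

1 TB × 1,000,000,000,000 bytes/TB = 1,000,000,000,000 bytes
1 GiB = 1,073,741,824 bytes
1,000,000,000,000 / 1,073,741,824 = 931.32 GiB

931.32 GiB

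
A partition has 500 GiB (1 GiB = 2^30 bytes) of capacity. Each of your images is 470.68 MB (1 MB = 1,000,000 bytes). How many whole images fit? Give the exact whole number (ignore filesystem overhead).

Capacity: 500 GiB = 536,870,912,000 bytes
Per item: 470.68 MB = 470,680,000 bytes
⌊536,870,912,000 / 470,680,000⌋ = 1,140

1,140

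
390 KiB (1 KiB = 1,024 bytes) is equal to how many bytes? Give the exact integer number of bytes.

399,360 bytes

390 × 1,024 = 399,360 bytes  (1 KiB = 2^10 bytes)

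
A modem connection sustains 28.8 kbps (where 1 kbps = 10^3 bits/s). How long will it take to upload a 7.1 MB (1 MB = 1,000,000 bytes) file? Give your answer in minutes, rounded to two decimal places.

32.87 minutes

7.1 MB = 7,100,000 bytes = 56,800,000 bits
28.8 kbps = 28,800 bits/s
time = 56,800,000 / 28,800 = 1,972.222 s
1,972.222 s / 60 = 32.87 minutes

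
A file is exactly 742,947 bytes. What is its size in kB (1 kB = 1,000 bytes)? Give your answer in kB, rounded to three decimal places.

742.947 kB

742,947 bytes given.
1 kB = 10^3 bytes = 1,000 bytes
742,947 / 1,000 = 742.947 kB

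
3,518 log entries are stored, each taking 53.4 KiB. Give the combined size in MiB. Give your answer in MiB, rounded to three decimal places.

183.458 MiB

Total = 3,518 × 53.4 KiB = 187861.2 KiB
= 187861.2 × 1,024 bytes = 192,369,868.8 bytes
1 MiB = 1,048,576 bytes
192,369,868.8 / 1,048,576 = 183.458 MiB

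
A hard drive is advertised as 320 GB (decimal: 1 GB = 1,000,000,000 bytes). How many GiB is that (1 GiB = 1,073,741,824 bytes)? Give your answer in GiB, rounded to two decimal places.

298.02 GiB

320 GB × 1,000,000,000 bytes/GB = 320,000,000,000 bytes
1 GiB = 1,073,741,824 bytes
320,000,000,000 / 1,073,741,824 = 298.02 GiB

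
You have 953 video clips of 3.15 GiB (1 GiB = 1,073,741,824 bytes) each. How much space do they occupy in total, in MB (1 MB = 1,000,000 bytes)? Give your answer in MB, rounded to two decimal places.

3,223,319.27 MB

Total = 953 × 3.15 GiB = 3001.95 GiB
= 3001.95 × 1,073,741,824 bytes = 3,223,319,268,556.8 bytes
1 MB = 1,000,000 bytes
3,223,319,268,556.8 / 1,000,000 = 3,223,319.27 MB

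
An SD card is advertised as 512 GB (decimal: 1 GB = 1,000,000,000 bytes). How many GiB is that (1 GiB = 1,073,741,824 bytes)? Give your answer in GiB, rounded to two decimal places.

512 GB × 1,000,000,000 bytes/GB = 512,000,000,000 bytes
1 GiB = 2^30 bytes = 1,073,741,824 bytes
512,000,000,000 / 1,073,741,824 = 476.84 GiB

476.84 GiB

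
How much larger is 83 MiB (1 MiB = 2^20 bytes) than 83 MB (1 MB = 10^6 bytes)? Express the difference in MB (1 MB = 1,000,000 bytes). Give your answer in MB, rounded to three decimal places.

4.032 MB

83 MiB = 83 × 1,048,576 = 87,031,808 bytes
83 MB = 83 × 1,000,000 = 83,000,000 bytes
difference = 4,031,808 bytes
4,031,808 / 1,000,000 = 4.032 MB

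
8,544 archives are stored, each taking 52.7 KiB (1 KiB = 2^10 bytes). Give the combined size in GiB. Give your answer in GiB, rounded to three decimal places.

Total = 8,544 × 52.7 KiB = 450268.8 KiB
= 450268.8 × 1,024 bytes = 461,075,251.2 bytes
1 GiB = 1,073,741,824 bytes
461,075,251.2 / 1,073,741,824 = 0.429 GiB

0.429 GiB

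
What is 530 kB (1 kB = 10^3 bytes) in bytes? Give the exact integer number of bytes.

530 × 1,000 = 530,000 bytes  (1 kB = 10^3 bytes)

530,000 bytes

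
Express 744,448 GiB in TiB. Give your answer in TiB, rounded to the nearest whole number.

727 TiB

744,448 GiB = 744,448 × 2^30 bytes = 799,344,953,393,152 bytes
1 TiB = 1,099,511,627,776 bytes
799,344,953,393,152 / 1,099,511,627,776 = 727 TiB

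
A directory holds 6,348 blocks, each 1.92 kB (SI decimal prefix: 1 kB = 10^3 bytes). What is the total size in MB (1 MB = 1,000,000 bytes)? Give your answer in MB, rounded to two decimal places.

Total = 6,348 × 1.92 kB = 12188.16 kB
= 12188.16 × 1,000 bytes = 12,188,160 bytes
1 MB = 1,000,000 bytes
12,188,160 / 1,000,000 = 12.19 MB

12.19 MB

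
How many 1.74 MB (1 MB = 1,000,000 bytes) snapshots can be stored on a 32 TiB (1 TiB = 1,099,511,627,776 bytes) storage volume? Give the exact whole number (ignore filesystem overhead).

20,220,903

Capacity: 32 TiB = 35,184,372,088,832 bytes
Per item: 1.74 MB = 1,740,000 bytes
⌊35,184,372,088,832 / 1,740,000⌋ = 20,220,903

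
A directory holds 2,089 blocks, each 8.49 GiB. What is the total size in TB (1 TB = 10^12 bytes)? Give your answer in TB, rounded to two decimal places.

Total = 2,089 × 8.49 GiB = 17735.61 GiB
= 17735.61 × 1,073,741,824 bytes = 19,043,466,231,152.64 bytes
1 TB = 1,000,000,000,000 bytes
19,043,466,231,152.64 / 1,000,000,000,000 = 19.04 TB

19.04 TB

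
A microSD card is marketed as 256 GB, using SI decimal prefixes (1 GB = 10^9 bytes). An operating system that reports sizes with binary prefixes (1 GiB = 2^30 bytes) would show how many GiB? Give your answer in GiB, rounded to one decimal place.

256 GB × 1,000,000,000 bytes/GB = 256,000,000,000 bytes
1 GiB = 2^30 bytes = 1,073,741,824 bytes
256,000,000,000 / 1,073,741,824 = 238.4 GiB

238.4 GiB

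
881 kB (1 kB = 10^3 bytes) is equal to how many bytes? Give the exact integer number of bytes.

881 × 1,000 = 881,000 bytes  (1 kB = 10^3 bytes)

881,000 bytes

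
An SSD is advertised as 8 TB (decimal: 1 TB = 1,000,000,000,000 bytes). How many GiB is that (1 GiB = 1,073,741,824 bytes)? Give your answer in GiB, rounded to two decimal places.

8 TB = 8 × 10^12 bytes = 8,000,000,000,000 bytes
1 GiB = 1,073,741,824 bytes
8,000,000,000,000 / 1,073,741,824 = 7,450.58 GiB

7,450.58 GiB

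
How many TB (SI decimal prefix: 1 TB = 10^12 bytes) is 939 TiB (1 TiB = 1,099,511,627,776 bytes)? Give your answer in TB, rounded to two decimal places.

1,032.44 TB

939 TiB = 939 × 2^40 bytes = 1,032,441,418,481,664 bytes
1 TB = 10^12 bytes = 1,000,000,000,000 bytes
1,032,441,418,481,664 / 1,000,000,000,000 = 1,032.44 TB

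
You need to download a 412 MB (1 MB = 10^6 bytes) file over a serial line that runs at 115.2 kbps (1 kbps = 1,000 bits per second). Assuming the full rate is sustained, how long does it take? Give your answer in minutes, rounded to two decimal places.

476.85 minutes

412 MB = 412,000,000 bytes = 3,296,000,000 bits
115.2 kbps = 115,200 bits/s
time = 3,296,000,000 / 115,200 = 28,611.111 s
28,611.111 s / 60 = 476.85 minutes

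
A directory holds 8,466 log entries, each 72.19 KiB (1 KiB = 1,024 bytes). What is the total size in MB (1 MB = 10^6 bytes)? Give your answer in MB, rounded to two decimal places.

Total = 8,466 × 72.19 KiB = 611160.54 KiB
= 611160.54 × 1,024 bytes = 625,828,392.96 bytes
1 MB = 1,000,000 bytes
625,828,392.96 / 1,000,000 = 625.83 MB

625.83 MB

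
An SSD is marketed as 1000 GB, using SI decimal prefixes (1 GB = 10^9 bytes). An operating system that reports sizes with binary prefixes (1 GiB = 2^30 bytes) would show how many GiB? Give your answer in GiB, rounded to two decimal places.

931.32 GiB

1000 GB × 1,000,000,000 bytes/GB = 1,000,000,000,000 bytes
1 GiB = 2^30 bytes = 1,073,741,824 bytes
1,000,000,000,000 / 1,073,741,824 = 931.32 GiB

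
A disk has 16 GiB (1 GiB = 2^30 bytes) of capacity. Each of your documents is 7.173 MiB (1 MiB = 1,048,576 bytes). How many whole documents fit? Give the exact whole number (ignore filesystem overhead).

2,284

Capacity: 16 GiB = 17,179,869,184 bytes
Per item: 7.173 MiB = 7,521,435.648 bytes
⌊17,179,869,184 / 7,521,435.648⌋ = 2,284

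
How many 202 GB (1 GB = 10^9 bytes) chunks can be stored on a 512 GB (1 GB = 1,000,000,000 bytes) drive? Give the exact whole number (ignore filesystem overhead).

Capacity: 512 GB = 512,000,000,000 bytes
Per item: 202 GB = 202,000,000,000 bytes
⌊512,000,000,000 / 202,000,000,000⌋ = 2

2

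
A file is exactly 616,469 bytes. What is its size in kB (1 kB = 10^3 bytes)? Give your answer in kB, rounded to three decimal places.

616.469 kB

616,469 bytes given.
1 kB = 10^3 bytes = 1,000 bytes
616,469 / 1,000 = 616.469 kB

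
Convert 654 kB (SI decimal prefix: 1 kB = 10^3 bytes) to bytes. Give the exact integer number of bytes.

654 × 1,000 = 654,000 bytes  (1 kB = 10^3 bytes)

654,000 bytes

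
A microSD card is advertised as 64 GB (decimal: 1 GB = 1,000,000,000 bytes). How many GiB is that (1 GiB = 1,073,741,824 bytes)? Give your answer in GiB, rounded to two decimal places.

64 GB × 1,000,000,000 bytes/GB = 64,000,000,000 bytes
1 GiB = 2^30 bytes = 1,073,741,824 bytes
64,000,000,000 / 1,073,741,824 = 59.60 GiB

59.60 GiB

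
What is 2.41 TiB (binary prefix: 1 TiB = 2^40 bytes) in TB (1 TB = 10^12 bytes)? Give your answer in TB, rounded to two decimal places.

2.41 TiB = 2.41 × 2^40 bytes = 2,649,823,022,940.16 bytes
1 TB = 1,000,000,000,000 bytes
2,649,823,022,940.16 / 1,000,000,000,000 = 2.65 TB

2.65 TB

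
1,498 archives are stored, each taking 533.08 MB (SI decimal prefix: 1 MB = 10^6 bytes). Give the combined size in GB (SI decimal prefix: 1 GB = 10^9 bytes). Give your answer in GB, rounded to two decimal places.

Total = 1,498 × 533.08 MB = 798553.84 MB
= 798553.84 × 1,000,000 bytes = 798,553,840,000 bytes
1 GB = 1,000,000,000 bytes
798,553,840,000 / 1,000,000,000 = 798.55 GB

798.55 GB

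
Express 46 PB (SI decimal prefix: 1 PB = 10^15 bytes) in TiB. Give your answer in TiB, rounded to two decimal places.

41,836.76 TiB

46 PB = 46 × 10^15 bytes = 46,000,000,000,000,000 bytes
1 TiB = 2^40 bytes = 1,099,511,627,776 bytes
46,000,000,000,000,000 / 1,099,511,627,776 = 41,836.76 TiB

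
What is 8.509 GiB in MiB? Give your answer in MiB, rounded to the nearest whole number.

8.509 GiB = 8.509 × 2^30 bytes = 9,136,469,180.416 bytes
1 MiB = 1,048,576 bytes
9,136,469,180.416 / 1,048,576 = 8,713 MiB

8,713 MiB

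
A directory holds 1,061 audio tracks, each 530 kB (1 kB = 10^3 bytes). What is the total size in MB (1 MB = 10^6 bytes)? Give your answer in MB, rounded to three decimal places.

Total = 1,061 × 530 kB = 562,330 kB
= 562,330 × 1,000 bytes = 562,330,000 bytes
1 MB = 1,000,000 bytes
562,330,000 / 1,000,000 = 562.330 MB

562.330 MB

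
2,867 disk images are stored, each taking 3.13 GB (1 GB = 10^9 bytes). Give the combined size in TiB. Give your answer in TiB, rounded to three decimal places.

Total = 2,867 × 3.13 GB = 8973.71 GB
= 8973.71 × 1,000,000,000 bytes = 8,973,710,000,000 bytes
1 TiB = 1,099,511,627,776 bytes
8,973,710,000,000 / 1,099,511,627,776 = 8.162 TiB

8.162 TiB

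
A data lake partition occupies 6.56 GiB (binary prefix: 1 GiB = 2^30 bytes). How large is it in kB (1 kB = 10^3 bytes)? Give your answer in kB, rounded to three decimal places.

6.56 GiB × 1,073,741,824 bytes/GiB = 7,043,746,365.44 bytes
1 kB = 10^3 bytes = 1,000 bytes
7,043,746,365.44 / 1,000 = 7,043,746.365 kB

7,043,746.365 kB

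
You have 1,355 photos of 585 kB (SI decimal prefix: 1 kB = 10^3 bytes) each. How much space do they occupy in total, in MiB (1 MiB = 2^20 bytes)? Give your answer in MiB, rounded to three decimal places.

755.954 MiB

Total = 1,355 × 585 kB = 792,675 kB
= 792,675 × 1,000 bytes = 792,675,000 bytes
1 MiB = 1,048,576 bytes
792,675,000 / 1,048,576 = 755.954 MiB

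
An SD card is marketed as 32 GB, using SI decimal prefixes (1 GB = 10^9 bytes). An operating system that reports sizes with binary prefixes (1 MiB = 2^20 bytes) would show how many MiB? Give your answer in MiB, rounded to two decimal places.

32 GB = 32 × 10^9 bytes = 32,000,000,000 bytes
1 MiB = 2^20 bytes = 1,048,576 bytes
32,000,000,000 / 1,048,576 = 30,517.58 MiB

30,517.58 MiB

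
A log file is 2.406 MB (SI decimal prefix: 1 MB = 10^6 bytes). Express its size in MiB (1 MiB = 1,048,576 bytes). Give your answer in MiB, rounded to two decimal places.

2.29 MiB

2.406 MB = 2.406 × 10^6 bytes = 2,406,000 bytes
1 MiB = 2^20 bytes = 1,048,576 bytes
2,406,000 / 1,048,576 = 2.29 MiB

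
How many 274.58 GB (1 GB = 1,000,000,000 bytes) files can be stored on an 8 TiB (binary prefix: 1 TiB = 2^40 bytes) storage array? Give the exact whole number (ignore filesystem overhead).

Capacity: 8 TiB = 8,796,093,022,208 bytes
Per item: 274.58 GB = 274,580,000,000 bytes
⌊8,796,093,022,208 / 274,580,000,000⌋ = 32

32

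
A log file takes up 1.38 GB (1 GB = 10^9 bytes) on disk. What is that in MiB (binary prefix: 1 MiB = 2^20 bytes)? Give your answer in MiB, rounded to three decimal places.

1,316.071 MiB

1.38 GB × 1,000,000,000 bytes/GB = 1,380,000,000 bytes
1 MiB = 2^20 bytes = 1,048,576 bytes
1,380,000,000 / 1,048,576 = 1,316.071 MiB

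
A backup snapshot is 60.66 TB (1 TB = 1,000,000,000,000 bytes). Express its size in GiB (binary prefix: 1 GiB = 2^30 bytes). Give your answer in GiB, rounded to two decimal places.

56,494.03 GiB

60.66 TB = 60.66 × 10^12 bytes = 60,660,000,000,000 bytes
1 GiB = 1,073,741,824 bytes
60,660,000,000,000 / 1,073,741,824 = 56,494.03 GiB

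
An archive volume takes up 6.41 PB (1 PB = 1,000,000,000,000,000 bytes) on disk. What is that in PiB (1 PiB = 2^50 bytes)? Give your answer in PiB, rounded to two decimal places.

5.69 PiB

6.41 PB = 6.41 × 10^15 bytes = 6,410,000,000,000,000 bytes
1 PiB = 2^50 bytes = 1,125,899,906,842,624 bytes
6,410,000,000,000,000 / 1,125,899,906,842,624 = 5.69 PiB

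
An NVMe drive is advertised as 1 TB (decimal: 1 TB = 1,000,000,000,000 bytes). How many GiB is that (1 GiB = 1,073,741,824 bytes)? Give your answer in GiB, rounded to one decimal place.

1 TB × 1,000,000,000,000 bytes/TB = 1,000,000,000,000 bytes
1 GiB = 2^30 bytes = 1,073,741,824 bytes
1,000,000,000,000 / 1,073,741,824 = 931.3 GiB

931.3 GiB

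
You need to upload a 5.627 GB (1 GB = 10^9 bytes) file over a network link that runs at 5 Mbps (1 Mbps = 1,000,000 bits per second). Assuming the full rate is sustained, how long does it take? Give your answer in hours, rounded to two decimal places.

5.627 GB = 5,627,000,000 bytes = 45,016,000,000 bits
5 Mbps = 5,000,000 bits/s
time = 45,016,000,000 / 5,000,000 = 9,003.2000 s
9,003.2000 s / 3600 = 2.50 hours

2.50 hours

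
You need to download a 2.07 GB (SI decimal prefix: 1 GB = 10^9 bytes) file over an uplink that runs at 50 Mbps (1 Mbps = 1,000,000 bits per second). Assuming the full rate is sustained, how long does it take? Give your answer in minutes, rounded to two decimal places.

2.07 GB = 2,070,000,000 bytes = 16,560,000,000 bits
50 Mbps = 50,000,000 bits/s
time = 16,560,000,000 / 50,000,000 = 331.200 s
331.200 s / 60 = 5.52 minutes

5.52 minutes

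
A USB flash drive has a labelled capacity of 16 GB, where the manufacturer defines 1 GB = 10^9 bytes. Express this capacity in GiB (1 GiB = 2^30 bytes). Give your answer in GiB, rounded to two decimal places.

16 GB = 16 × 10^9 bytes = 16,000,000,000 bytes
1 GiB = 2^30 bytes = 1,073,741,824 bytes
16,000,000,000 / 1,073,741,824 = 14.90 GiB

14.90 GiB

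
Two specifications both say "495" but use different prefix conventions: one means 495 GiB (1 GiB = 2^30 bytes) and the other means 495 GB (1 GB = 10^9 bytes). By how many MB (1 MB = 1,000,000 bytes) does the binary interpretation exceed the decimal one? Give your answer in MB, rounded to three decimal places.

495 GiB = 495 × 1,073,741,824 = 531,502,202,880 bytes
495 GB = 495 × 1,000,000,000 = 495,000,000,000 bytes
difference = 36,502,202,880 bytes
36,502,202,880 / 1,000,000 = 36,502.203 MB

36,502.203 MB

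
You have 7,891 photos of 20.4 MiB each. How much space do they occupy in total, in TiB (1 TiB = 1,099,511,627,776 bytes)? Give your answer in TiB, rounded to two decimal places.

0.15 TiB

Total = 7,891 × 20.4 MiB = 160976.4 MiB
= 160976.4 × 1,048,576 bytes = 168,795,989,606.4 bytes
1 TiB = 1,099,511,627,776 bytes
168,795,989,606.4 / 1,099,511,627,776 = 0.15 TiB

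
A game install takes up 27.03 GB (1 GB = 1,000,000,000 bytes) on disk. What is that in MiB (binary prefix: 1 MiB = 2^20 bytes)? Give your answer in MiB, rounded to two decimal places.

25,777.82 MiB

27.03 GB = 27.03 × 10^9 bytes = 27,030,000,000 bytes
1 MiB = 2^20 bytes = 1,048,576 bytes
27,030,000,000 / 1,048,576 = 25,777.82 MiB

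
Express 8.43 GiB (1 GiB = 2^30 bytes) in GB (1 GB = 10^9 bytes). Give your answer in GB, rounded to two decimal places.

8.43 GiB = 8.43 × 2^30 bytes = 9,051,643,576.32 bytes
1 GB = 1,000,000,000 bytes
9,051,643,576.32 / 1,000,000,000 = 9.05 GB

9.05 GB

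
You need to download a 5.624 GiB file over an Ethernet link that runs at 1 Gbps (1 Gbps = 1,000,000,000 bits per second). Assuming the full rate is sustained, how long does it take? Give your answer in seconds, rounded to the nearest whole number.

48 seconds

5.624 GiB = 6,038,724,018.176 bytes = 48,309,792,145.408 bits
1 Gbps = 1,000,000,000 bits/s
time = 48,309,792,145.408 / 1,000,000,000 = 48 s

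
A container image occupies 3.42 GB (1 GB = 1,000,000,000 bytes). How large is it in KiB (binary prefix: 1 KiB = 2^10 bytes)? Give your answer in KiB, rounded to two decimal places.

3,339,843.75 KiB

3.42 GB × 1,000,000,000 bytes/GB = 3,420,000,000 bytes
1 KiB = 1,024 bytes
3,420,000,000 / 1,024 = 3,339,843.75 KiB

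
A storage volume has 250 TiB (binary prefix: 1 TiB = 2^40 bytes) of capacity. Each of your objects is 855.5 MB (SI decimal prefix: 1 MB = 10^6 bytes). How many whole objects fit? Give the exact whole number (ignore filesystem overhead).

321,306

Capacity: 250 TiB = 274,877,906,944,000 bytes
Per item: 855.5 MB = 855,500,000 bytes
⌊274,877,906,944,000 / 855,500,000⌋ = 321,306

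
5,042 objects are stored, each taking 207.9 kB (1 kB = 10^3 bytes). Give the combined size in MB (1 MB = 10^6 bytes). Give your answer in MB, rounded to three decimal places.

Total = 5,042 × 207.9 kB = 1048231.8 kB
= 1048231.8 × 1,000 bytes = 1,048,231,800 bytes
1 MB = 1,000,000 bytes
1,048,231,800 / 1,000,000 = 1,048.232 MB

1,048.232 MB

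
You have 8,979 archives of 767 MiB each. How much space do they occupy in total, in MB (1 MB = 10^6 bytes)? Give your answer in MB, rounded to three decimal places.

Total = 8,979 × 767 MiB = 6,886,893 MiB
= 6,886,893 × 1,048,576 bytes = 7,221,430,714,368 bytes
1 MB = 1,000,000 bytes
7,221,430,714,368 / 1,000,000 = 7,221,430.714 MB

7,221,430.714 MB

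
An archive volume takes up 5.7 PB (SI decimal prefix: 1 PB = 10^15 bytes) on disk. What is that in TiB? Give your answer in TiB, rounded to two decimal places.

5.7 PB = 5.7 × 10^15 bytes = 5,700,000,000,000,000 bytes
1 TiB = 2^40 bytes = 1,099,511,627,776 bytes
5,700,000,000,000,000 / 1,099,511,627,776 = 5,184.12 TiB

5,184.12 TiB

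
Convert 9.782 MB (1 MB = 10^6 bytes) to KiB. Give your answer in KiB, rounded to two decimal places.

9.782 MB × 1,000,000 bytes/MB = 9,782,000 bytes
1 KiB = 1,024 bytes
9,782,000 / 1,024 = 9,552.73 KiB

9,552.73 KiB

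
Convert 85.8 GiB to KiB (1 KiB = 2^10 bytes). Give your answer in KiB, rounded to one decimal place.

89,967,820.8 KiB

85.8 GiB = 85.8 × 2^30 bytes = 92,127,048,499.2 bytes
1 KiB = 2^10 bytes = 1,024 bytes
92,127,048,499.2 / 1,024 = 89,967,820.8 KiB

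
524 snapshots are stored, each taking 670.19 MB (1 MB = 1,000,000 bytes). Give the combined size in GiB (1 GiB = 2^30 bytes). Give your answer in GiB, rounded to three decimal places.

327.061 GiB

Total = 524 × 670.19 MB = 351179.56 MB
= 351179.56 × 1,000,000 bytes = 351,179,560,000 bytes
1 GiB = 1,073,741,824 bytes
351,179,560,000 / 1,073,741,824 = 327.061 GiB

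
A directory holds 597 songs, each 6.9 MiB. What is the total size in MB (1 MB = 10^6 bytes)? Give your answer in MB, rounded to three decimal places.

Total = 597 × 6.9 MiB = 4119.3 MiB
= 4119.3 × 1,048,576 bytes = 4,319,399,116.8 bytes
1 MB = 1,000,000 bytes
4,319,399,116.8 / 1,000,000 = 4,319.399 MB

4,319.399 MB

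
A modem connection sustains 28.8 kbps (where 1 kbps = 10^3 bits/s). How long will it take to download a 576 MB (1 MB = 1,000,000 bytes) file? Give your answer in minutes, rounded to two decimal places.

2,666.67 minutes

576 MB = 576,000,000 bytes = 4,608,000,000 bits
28.8 kbps = 28,800 bits/s
time = 4,608,000,000 / 28,800 = 160,000.000 s
160,000.000 s / 60 = 2,666.67 minutes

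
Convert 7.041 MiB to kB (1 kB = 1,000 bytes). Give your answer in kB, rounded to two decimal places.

7,383.02 kB

7.041 MiB × 1,048,576 bytes/MiB = 7,383,023.616 bytes
1 kB = 10^3 bytes = 1,000 bytes
7,383,023.616 / 1,000 = 7,383.02 kB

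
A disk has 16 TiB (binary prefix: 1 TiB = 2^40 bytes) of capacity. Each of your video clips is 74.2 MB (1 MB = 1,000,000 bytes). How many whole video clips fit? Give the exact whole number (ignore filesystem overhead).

237,091

Capacity: 16 TiB = 17,592,186,044,416 bytes
Per item: 74.2 MB = 74,200,000 bytes
⌊17,592,186,044,416 / 74,200,000⌋ = 237,091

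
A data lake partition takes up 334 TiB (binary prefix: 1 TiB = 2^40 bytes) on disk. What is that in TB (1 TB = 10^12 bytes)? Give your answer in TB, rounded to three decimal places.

367.237 TB

334 TiB = 334 × 2^40 bytes = 367,236,883,677,184 bytes
1 TB = 1,000,000,000,000 bytes
367,236,883,677,184 / 1,000,000,000,000 = 367.237 TB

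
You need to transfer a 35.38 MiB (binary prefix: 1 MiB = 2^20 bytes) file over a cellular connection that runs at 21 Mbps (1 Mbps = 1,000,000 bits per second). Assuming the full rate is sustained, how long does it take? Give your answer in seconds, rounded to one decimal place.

14.1 seconds

35.38 MiB = 37,098,618.88 bytes = 296,788,951.04 bits
21 Mbps = 21,000,000 bits/s
time = 296,788,951.04 / 21,000,000 = 14.1 s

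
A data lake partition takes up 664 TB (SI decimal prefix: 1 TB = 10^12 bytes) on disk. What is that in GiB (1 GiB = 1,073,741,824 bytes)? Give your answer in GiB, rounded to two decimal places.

618,398.19 GiB

664 TB = 664 × 10^12 bytes = 664,000,000,000,000 bytes
1 GiB = 1,073,741,824 bytes
664,000,000,000,000 / 1,073,741,824 = 618,398.19 GiB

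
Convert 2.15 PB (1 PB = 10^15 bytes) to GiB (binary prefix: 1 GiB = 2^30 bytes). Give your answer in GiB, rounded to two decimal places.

2.15 PB × 1,000,000,000,000,000 bytes/PB = 2,150,000,000,000,000 bytes
1 GiB = 2^30 bytes = 1,073,741,824 bytes
2,150,000,000,000,000 / 1,073,741,824 = 2,002,343.54 GiB

2,002,343.54 GiB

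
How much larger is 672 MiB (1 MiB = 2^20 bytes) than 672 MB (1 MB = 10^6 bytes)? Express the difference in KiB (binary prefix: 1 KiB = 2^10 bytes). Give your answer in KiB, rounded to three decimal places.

672 MiB = 672 × 1,048,576 = 704,643,072 bytes
672 MB = 672 × 1,000,000 = 672,000,000 bytes
difference = 32,643,072 bytes
32,643,072 / 1,024 = 31,878.000 KiB

31,878.000 KiB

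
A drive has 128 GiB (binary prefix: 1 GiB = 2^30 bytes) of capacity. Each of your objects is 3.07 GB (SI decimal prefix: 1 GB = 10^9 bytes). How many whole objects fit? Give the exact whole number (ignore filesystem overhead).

Capacity: 128 GiB = 137,438,953,472 bytes
Per item: 3.07 GB = 3,070,000,000 bytes
⌊137,438,953,472 / 3,070,000,000⌋ = 44

44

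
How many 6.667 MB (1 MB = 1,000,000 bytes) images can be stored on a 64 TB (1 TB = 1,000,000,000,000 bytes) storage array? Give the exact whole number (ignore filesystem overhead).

Capacity: 64 TB = 64,000,000,000,000 bytes
Per item: 6.667 MB = 6,667,000 bytes
⌊64,000,000,000,000 / 6,667,000⌋ = 9,599,520

9,599,520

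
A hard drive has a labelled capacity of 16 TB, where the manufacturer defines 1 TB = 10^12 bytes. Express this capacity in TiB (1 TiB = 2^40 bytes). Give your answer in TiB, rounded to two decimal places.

14.55 TiB

16 TB × 1,000,000,000,000 bytes/TB = 16,000,000,000,000 bytes
1 TiB = 1,099,511,627,776 bytes
16,000,000,000,000 / 1,099,511,627,776 = 14.55 TiB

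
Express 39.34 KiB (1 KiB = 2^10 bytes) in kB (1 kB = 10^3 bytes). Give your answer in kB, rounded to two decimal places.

39.34 KiB × 1,024 bytes/KiB = 40,284.16 bytes
1 kB = 1,000 bytes
40,284.16 / 1,000 = 40.28 kB

40.28 kB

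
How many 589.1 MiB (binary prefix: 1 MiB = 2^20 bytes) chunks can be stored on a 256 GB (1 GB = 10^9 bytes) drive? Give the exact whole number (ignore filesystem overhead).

Capacity: 256 GB = 256,000,000,000 bytes
Per item: 589.1 MiB = 617,716,121.6 bytes
⌊256,000,000,000 / 617,716,121.6⌋ = 414

414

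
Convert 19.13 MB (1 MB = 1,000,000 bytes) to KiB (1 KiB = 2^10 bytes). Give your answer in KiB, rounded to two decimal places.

18,681.64 KiB

19.13 MB × 1,000,000 bytes/MB = 19,130,000 bytes
1 KiB = 2^10 bytes = 1,024 bytes
19,130,000 / 1,024 = 18,681.64 KiB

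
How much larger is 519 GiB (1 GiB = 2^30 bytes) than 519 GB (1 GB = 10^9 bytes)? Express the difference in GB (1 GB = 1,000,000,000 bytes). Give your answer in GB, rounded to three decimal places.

38.272 GB

519 GiB = 519 × 1,073,741,824 = 557,272,006,656 bytes
519 GB = 519 × 1,000,000,000 = 519,000,000,000 bytes
difference = 38,272,006,656 bytes
38,272,006,656 / 1,000,000,000 = 38.272 GB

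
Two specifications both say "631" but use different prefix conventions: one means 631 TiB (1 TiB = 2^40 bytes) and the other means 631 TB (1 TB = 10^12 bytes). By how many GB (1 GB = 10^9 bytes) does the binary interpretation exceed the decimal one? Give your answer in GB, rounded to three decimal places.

631 TiB = 631 × 1,099,511,627,776 = 693,791,837,126,656 bytes
631 TB = 631 × 1,000,000,000,000 = 631,000,000,000,000 bytes
difference = 62,791,837,126,656 bytes
62,791,837,126,656 / 1,000,000,000 = 62,791.837 GB

62,791.837 GB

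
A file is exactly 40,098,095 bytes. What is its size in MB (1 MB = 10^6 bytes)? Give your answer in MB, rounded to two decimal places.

40.10 MB

40,098,095 bytes given.
1 MB = 10^6 bytes = 1,000,000 bytes
40,098,095 / 1,000,000 = 40.10 MB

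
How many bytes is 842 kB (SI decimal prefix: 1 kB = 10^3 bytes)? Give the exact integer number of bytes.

842 × 1,000 = 842,000 bytes  (1 kB = 10^3 bytes)

842,000 bytes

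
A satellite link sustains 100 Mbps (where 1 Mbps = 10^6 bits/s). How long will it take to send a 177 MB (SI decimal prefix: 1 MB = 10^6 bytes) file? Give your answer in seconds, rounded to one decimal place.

177 MB = 177,000,000 bytes = 1,416,000,000 bits
100 Mbps = 100,000,000 bits/s
time = 1,416,000,000 / 100,000,000 = 14.2 s

14.2 seconds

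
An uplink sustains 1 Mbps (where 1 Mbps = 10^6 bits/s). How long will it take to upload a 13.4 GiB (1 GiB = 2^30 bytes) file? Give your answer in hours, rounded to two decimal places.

31.97 hours

13.4 GiB = 14,388,140,441.6 bytes = 115,105,123,532.8 bits
1 Mbps = 1,000,000 bits/s
time = 115,105,123,532.8 / 1,000,000 = 115,105.1235 s
115,105.1235 s / 3600 = 31.97 hours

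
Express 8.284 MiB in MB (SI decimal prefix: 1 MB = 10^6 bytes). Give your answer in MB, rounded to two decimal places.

8.69 MB

8.284 MiB = 8.284 × 2^20 bytes = 8,686,403.584 bytes
1 MB = 10^6 bytes = 1,000,000 bytes
8,686,403.584 / 1,000,000 = 8.69 MB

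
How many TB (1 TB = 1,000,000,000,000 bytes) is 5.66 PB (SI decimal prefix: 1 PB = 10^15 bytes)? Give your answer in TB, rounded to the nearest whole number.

5.66 PB = 5.66 × 10^15 bytes = 5,660,000,000,000,000 bytes
1 TB = 1,000,000,000,000 bytes
5,660,000,000,000,000 / 1,000,000,000,000 = 5,660 TB

5,660 TB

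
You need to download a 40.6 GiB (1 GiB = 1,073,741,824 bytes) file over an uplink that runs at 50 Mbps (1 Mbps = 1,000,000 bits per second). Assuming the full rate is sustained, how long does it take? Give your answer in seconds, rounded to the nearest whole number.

40.6 GiB = 43,593,918,054.4 bytes = 348,751,344,435.2 bits
50 Mbps = 50,000,000 bits/s
time = 348,751,344,435.2 / 50,000,000 = 6,975 s

6,975 seconds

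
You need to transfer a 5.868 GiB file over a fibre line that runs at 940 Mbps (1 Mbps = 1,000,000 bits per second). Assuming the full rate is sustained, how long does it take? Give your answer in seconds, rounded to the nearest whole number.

5.868 GiB = 6,300,717,023.232 bytes = 50,405,736,185.856 bits
940 Mbps = 940,000,000 bits/s
time = 50,405,736,185.856 / 940,000,000 = 54 s

54 seconds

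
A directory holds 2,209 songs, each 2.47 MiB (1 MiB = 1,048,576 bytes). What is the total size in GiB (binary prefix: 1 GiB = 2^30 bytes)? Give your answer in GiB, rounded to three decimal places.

Total = 2,209 × 2.47 MiB = 5456.23 MiB
= 5456.23 × 1,048,576 bytes = 5,721,271,828.48 bytes
1 GiB = 1,073,741,824 bytes
5,721,271,828.48 / 1,073,741,824 = 5.328 GiB

5.328 GiB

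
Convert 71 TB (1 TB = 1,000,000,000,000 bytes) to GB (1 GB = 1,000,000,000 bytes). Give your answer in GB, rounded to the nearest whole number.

71,000 GB

71 TB = 71 × 10^12 bytes = 71,000,000,000,000 bytes
1 GB = 10^9 bytes = 1,000,000,000 bytes
71,000,000,000,000 / 1,000,000,000 = 71,000 GB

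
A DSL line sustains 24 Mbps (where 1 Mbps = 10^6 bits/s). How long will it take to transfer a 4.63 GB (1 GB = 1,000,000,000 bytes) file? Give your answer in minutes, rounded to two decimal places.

4.63 GB = 4,630,000,000 bytes = 37,040,000,000 bits
24 Mbps = 24,000,000 bits/s
time = 37,040,000,000 / 24,000,000 = 1,543.333 s
1,543.333 s / 60 = 25.72 minutes

25.72 minutes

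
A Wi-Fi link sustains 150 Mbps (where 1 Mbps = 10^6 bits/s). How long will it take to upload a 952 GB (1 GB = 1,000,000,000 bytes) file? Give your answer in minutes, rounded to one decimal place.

952 GB = 952,000,000,000 bytes = 7,616,000,000,000 bits
150 Mbps = 150,000,000 bits/s
time = 7,616,000,000,000 / 150,000,000 = 50,773.33 s
50,773.33 s / 60 = 846.2 minutes

846.2 minutes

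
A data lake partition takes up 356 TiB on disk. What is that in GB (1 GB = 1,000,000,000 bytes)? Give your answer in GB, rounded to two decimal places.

356 TiB × 1,099,511,627,776 bytes/TiB = 391,426,139,488,256 bytes
1 GB = 10^9 bytes = 1,000,000,000 bytes
391,426,139,488,256 / 1,000,000,000 = 391,426.14 GB

391,426.14 GB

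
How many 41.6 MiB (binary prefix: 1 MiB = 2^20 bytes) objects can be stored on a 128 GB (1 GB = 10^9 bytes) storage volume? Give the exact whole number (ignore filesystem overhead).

2,934

Capacity: 128 GB = 128,000,000,000 bytes
Per item: 41.6 MiB = 43,620,761.6 bytes
⌊128,000,000,000 / 43,620,761.6⌋ = 2,934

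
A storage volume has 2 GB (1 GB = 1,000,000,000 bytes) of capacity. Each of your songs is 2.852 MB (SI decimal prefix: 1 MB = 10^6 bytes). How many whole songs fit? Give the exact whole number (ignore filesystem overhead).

Capacity: 2 GB = 2,000,000,000 bytes
Per item: 2.852 MB = 2,852,000 bytes
⌊2,000,000,000 / 2,852,000⌋ = 701

701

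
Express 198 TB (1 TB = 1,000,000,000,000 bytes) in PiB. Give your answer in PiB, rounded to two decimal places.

0.18 PiB

198 TB = 198 × 10^12 bytes = 198,000,000,000,000 bytes
1 PiB = 1,125,899,906,842,624 bytes
198,000,000,000,000 / 1,125,899,906,842,624 = 0.18 PiB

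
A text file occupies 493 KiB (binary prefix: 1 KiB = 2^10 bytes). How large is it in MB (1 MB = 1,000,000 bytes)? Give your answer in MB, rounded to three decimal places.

0.505 MB

493 KiB = 493 × 2^10 bytes = 504,832 bytes
1 MB = 1,000,000 bytes
504,832 / 1,000,000 = 0.505 MB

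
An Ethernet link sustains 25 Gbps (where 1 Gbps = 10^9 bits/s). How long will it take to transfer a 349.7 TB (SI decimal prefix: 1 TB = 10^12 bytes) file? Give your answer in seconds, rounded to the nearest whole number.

349.7 TB = 349,700,000,000,000 bytes = 2,797,600,000,000,000 bits
25 Gbps = 25,000,000,000 bits/s
time = 2,797,600,000,000,000 / 25,000,000,000 = 111,904 s

111,904 seconds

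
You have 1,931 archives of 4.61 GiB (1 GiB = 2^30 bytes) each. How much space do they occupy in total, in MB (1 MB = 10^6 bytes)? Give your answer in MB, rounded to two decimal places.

9,558,353.08 MB

Total = 1,931 × 4.61 GiB = 8901.91 GiB
= 8901.91 × 1,073,741,824 bytes = 9,558,353,080,483.84 bytes
1 MB = 1,000,000 bytes
9,558,353,080,483.84 / 1,000,000 = 9,558,353.08 MB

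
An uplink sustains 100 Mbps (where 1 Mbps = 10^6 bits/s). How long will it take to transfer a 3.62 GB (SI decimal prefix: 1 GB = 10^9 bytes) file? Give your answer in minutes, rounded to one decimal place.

3.62 GB = 3,620,000,000 bytes = 28,960,000,000 bits
100 Mbps = 100,000,000 bits/s
time = 28,960,000,000 / 100,000,000 = 289.60 s
289.60 s / 60 = 4.8 minutes

4.8 minutes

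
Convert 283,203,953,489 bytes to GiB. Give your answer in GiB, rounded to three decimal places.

283,203,953,489 bytes given.
1 GiB = 1,073,741,824 bytes
283,203,953,489 / 1,073,741,824 = 263.754 GiB

263.754 GiB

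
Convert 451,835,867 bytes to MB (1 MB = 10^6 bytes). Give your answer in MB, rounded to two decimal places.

451,835,867 bytes given.
1 MB = 1,000,000 bytes
451,835,867 / 1,000,000 = 451.84 MB

451.84 MB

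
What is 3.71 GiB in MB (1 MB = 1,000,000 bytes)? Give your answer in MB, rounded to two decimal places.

3,983.58 MB

3.71 GiB × 1,073,741,824 bytes/GiB = 3,983,582,167.04 bytes
1 MB = 1,000,000 bytes
3,983,582,167.04 / 1,000,000 = 3,983.58 MB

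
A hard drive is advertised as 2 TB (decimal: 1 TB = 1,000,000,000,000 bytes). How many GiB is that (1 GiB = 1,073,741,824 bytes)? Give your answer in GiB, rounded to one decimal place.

1,862.6 GiB

2 TB = 2 × 10^12 bytes = 2,000,000,000,000 bytes
1 GiB = 1,073,741,824 bytes
2,000,000,000,000 / 1,073,741,824 = 1,862.6 GiB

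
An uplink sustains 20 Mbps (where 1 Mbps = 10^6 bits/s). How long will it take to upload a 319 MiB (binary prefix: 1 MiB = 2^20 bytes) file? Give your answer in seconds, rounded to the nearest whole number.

319 MiB = 334,495,744 bytes = 2,675,965,952 bits
20 Mbps = 20,000,000 bits/s
time = 2,675,965,952 / 20,000,000 = 134 s

134 seconds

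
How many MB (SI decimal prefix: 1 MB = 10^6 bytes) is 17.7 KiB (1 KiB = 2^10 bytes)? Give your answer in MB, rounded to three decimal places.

17.7 KiB × 1,024 bytes/KiB = 18,124.8 bytes
1 MB = 10^6 bytes = 1,000,000 bytes
18,124.8 / 1,000,000 = 0.018 MB

0.018 MB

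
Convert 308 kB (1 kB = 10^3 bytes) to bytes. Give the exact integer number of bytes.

308,000 bytes

308 × 1,000 = 308,000 bytes  (1 kB = 10^3 bytes)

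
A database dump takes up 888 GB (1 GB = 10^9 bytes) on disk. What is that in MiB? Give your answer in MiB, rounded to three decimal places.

846,862.793 MiB

888 GB = 888 × 10^9 bytes = 888,000,000,000 bytes
1 MiB = 2^20 bytes = 1,048,576 bytes
888,000,000,000 / 1,048,576 = 846,862.793 MiB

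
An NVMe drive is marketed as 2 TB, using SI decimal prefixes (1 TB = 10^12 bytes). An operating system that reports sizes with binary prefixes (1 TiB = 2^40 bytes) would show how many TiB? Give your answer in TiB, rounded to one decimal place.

2 TB = 2 × 10^12 bytes = 2,000,000,000,000 bytes
1 TiB = 2^40 bytes = 1,099,511,627,776 bytes
2,000,000,000,000 / 1,099,511,627,776 = 1.8 TiB

1.8 TiB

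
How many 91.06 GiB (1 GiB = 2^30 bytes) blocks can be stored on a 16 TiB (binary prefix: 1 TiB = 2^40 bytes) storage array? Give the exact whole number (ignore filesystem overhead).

179

Capacity: 16 TiB = 17,592,186,044,416 bytes
Per item: 91.06 GiB = 97,774,930,493.44 bytes
⌊17,592,186,044,416 / 97,774,930,493.44⌋ = 179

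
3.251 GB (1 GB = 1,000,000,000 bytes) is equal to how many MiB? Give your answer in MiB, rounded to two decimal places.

3,100.40 MiB

3.251 GB = 3.251 × 10^9 bytes = 3,251,000,000 bytes
1 MiB = 1,048,576 bytes
3,251,000,000 / 1,048,576 = 3,100.40 MiB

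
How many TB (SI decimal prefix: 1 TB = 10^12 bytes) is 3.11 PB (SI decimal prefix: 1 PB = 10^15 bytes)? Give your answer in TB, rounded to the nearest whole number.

3.11 PB × 1,000,000,000,000,000 bytes/PB = 3,110,000,000,000,000 bytes
1 TB = 1,000,000,000,000 bytes
3,110,000,000,000,000 / 1,000,000,000,000 = 3,110 TB

3,110 TB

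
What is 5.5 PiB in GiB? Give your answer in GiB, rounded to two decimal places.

5.5 PiB × 1,125,899,906,842,624 bytes/PiB = 6,192,449,487,634,432 bytes
1 GiB = 2^30 bytes = 1,073,741,824 bytes
6,192,449,487,634,432 / 1,073,741,824 = 5,767,168.00 GiB

5,767,168.00 GiB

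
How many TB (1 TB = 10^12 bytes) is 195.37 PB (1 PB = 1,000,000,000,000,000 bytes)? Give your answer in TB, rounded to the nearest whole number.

195,370 TB

195.37 PB = 195.37 × 10^15 bytes = 195,370,000,000,000,000 bytes
1 TB = 1,000,000,000,000 bytes
195,370,000,000,000,000 / 1,000,000,000,000 = 195,370 TB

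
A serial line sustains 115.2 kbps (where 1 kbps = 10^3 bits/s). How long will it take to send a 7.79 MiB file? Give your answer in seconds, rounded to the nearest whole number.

567 seconds

7.79 MiB = 8,168,407.04 bytes = 65,347,256.32 bits
115.2 kbps = 115,200 bits/s
time = 65,347,256.32 / 115,200 = 567 s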